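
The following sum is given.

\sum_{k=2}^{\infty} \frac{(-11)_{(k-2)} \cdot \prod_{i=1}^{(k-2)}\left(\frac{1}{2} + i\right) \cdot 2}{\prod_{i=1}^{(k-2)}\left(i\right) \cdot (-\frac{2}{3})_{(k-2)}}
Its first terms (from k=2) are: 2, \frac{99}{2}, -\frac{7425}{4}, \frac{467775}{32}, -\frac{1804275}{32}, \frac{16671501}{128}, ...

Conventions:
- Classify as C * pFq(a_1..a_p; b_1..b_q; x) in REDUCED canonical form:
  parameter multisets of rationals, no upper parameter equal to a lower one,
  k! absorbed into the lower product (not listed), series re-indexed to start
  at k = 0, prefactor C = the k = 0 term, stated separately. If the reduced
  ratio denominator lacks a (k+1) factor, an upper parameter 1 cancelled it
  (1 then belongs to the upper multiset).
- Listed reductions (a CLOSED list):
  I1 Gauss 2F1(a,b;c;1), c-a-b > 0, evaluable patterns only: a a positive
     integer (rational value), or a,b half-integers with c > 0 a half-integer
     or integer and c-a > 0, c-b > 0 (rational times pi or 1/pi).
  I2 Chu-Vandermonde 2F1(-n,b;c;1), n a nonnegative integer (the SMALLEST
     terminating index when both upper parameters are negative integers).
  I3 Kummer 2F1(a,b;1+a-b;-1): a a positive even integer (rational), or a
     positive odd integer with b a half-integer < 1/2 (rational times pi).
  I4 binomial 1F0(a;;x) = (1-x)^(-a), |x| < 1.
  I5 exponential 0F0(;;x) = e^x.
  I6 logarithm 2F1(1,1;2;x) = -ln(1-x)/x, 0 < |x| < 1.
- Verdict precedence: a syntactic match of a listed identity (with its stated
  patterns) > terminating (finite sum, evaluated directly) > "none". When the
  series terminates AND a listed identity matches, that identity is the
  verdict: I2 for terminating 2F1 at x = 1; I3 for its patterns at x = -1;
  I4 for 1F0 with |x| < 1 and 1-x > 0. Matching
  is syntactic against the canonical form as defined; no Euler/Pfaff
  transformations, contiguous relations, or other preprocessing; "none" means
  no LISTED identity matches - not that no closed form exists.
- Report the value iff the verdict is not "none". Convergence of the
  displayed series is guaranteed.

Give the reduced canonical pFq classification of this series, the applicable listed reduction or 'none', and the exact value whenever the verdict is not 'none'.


Reduced: x = 1, 2F1, upper = {-11, \frac{3}{2}}, lower = {-\frac{2}{3}}, C = 2. Verdict: this is Vandermonde's identity (I2) (terminating 2F1 at x = 1 with n = 11, b = 3/2, c = -\frac{2}{3}). Hence: \frac{21850253}{199229440}.

Structural cue: x = 1 and the product of the first k integers (C = 2, x = 1) is k!.
Step ratio: r(k) = 1 * (k-11) (k+\frac{3}{2}) / [(k-\frac{2}{3}) (k+1)] - rational; roots negated = parameters, x = 1, C = 2.


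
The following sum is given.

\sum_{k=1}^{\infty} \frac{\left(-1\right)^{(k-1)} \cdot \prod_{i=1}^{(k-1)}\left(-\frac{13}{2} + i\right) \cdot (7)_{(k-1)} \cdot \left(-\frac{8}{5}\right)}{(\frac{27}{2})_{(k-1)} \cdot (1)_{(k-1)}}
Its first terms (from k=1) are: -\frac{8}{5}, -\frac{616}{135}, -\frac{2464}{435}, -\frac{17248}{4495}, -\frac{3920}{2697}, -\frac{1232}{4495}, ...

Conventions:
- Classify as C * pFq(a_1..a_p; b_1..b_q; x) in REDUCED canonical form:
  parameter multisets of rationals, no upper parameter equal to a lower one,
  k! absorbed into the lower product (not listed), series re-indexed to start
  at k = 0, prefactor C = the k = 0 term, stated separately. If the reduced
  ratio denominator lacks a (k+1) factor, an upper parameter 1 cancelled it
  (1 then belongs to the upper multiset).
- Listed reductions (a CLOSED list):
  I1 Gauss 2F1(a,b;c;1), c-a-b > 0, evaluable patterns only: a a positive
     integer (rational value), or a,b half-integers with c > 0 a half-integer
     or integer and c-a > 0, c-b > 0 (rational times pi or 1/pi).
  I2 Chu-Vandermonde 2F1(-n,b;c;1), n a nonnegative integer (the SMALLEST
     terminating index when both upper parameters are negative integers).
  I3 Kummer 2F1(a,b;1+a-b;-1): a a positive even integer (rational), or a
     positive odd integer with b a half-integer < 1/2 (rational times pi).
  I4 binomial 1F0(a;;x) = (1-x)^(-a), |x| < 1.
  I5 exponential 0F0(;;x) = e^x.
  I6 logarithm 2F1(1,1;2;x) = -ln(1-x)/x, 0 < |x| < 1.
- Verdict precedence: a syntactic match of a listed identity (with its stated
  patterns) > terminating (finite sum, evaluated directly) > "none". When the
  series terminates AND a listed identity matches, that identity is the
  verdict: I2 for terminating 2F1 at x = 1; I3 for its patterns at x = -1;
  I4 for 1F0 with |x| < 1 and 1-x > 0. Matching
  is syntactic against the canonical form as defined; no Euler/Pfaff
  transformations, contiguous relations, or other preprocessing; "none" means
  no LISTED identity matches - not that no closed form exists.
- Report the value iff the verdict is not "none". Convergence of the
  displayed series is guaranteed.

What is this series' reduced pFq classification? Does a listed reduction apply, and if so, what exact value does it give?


Structural cue: from the first term -\frac{8}{5}: (1)_k (C = -8/5, x = -1) is k! itself.
Consecutive-term ratio: r(k) = -1 * (k-\frac{11}{2}) (k+7) / [(k+\frac{27}{2}) (k+1)] ; factor over Q: parameters, x = -1, and C = -\frac{8}{5}.

Reduced: x = -1, 2F1, upper = {-\frac{11}{2}, 7}, lower = {\frac{27}{2}}, C = -\frac{8}{5}. Verdict: the Kummer evaluation I3 matches (x = -1; c = \frac{27}{2} equals 1+a-b for upper {-\frac{11}{2}, 7}: listed pattern). Exact value: \left(-\frac{185910725}{33554432}\right) \cdot \pi.


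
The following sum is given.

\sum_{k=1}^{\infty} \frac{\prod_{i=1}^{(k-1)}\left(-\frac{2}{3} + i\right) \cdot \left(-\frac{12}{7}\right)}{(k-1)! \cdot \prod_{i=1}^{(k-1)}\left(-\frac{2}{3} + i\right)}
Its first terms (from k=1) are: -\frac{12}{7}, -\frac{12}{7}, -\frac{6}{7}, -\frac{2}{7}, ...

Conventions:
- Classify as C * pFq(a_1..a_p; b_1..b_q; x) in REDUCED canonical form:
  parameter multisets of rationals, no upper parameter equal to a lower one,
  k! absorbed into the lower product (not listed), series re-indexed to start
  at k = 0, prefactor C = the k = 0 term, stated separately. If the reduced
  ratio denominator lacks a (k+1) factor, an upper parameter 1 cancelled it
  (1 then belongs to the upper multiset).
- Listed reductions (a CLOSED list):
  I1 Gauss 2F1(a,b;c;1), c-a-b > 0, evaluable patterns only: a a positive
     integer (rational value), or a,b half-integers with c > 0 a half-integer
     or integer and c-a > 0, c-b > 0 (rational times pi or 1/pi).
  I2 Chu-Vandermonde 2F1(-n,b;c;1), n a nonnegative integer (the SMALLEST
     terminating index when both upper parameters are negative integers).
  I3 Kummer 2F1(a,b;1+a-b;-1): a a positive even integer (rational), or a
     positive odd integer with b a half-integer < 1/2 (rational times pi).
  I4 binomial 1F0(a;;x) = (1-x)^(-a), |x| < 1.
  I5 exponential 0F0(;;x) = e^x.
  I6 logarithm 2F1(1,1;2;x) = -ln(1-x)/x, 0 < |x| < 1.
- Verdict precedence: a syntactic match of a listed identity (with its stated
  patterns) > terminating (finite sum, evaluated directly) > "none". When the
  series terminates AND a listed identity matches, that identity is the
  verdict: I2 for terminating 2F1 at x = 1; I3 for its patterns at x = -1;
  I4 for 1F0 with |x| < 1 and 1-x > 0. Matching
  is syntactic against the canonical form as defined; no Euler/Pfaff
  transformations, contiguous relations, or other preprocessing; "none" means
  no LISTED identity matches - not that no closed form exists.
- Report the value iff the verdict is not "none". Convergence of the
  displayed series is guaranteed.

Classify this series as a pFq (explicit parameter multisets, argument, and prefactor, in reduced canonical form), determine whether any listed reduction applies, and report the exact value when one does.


First insight: with t_0 = -\frac{12}{7}, the running product (prefactor -12/7) telescopes to a rising factorial.
Term ratio: r(k) = 1 * 1 / [(k+1)] - rational in k. x = 1; t_0 = -\frac{12}{7}; negate the roots.

Reduced: x = 1, 0F0, upper = {-}, lower = {-}, C = -\frac{12}{7}. Verdict: the I5 exponential reduction fires (the 0F0 exponential series at x = 1). Hence: \left(-\frac{12}{7}\right) \cdot e^{1}.


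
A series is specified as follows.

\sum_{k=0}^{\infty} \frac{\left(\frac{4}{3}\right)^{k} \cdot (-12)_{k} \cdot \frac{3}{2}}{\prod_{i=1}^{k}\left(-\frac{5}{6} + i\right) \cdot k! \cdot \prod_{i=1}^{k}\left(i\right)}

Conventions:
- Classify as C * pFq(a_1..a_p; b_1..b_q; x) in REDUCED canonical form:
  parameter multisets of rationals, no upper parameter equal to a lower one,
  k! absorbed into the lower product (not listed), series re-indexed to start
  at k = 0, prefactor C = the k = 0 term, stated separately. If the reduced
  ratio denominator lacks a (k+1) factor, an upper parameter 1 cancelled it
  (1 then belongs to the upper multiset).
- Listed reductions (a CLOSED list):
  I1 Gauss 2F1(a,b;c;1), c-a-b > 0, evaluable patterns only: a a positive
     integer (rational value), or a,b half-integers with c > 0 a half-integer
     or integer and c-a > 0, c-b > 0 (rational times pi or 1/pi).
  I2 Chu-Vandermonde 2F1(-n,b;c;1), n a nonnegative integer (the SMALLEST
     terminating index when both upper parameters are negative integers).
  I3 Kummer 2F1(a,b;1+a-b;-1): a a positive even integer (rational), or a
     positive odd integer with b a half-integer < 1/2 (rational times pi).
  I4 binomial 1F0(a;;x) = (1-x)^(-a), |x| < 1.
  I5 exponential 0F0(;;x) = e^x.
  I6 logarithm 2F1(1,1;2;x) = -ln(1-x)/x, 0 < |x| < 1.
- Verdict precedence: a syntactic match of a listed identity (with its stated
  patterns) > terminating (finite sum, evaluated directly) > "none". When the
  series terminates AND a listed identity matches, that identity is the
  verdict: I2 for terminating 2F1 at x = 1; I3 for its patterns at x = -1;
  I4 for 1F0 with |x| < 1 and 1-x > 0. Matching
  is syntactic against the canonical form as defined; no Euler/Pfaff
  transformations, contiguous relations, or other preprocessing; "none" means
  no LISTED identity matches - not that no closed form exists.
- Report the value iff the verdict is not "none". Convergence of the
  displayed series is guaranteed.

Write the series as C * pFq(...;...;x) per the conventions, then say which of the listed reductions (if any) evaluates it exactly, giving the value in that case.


The series (x = \frac{4}{3}) is 1F2: upper {-12}, lower {\frac{1}{6}, 1}, prefactor \frac{3}{2}. Verdict: terminating at k = 12: the factor (-12)_k kills every later term; summing the 13 survivors is exact. Its exact value is \frac{15773169642850516187329}{236218733787279993750}.

Structural cue: from the first term \frac{3}{2}: the lower running product (C = 3/2, x = 4/3) is a rising factorial.
Ratio: r(k) = \frac{4}{3} * (k-12) / [(k+\frac{1}{6}) (k+1) (k+1)] - rational in k. x = \frac{4}{3}; t_0 = \frac{3}{2}; negate the roots.


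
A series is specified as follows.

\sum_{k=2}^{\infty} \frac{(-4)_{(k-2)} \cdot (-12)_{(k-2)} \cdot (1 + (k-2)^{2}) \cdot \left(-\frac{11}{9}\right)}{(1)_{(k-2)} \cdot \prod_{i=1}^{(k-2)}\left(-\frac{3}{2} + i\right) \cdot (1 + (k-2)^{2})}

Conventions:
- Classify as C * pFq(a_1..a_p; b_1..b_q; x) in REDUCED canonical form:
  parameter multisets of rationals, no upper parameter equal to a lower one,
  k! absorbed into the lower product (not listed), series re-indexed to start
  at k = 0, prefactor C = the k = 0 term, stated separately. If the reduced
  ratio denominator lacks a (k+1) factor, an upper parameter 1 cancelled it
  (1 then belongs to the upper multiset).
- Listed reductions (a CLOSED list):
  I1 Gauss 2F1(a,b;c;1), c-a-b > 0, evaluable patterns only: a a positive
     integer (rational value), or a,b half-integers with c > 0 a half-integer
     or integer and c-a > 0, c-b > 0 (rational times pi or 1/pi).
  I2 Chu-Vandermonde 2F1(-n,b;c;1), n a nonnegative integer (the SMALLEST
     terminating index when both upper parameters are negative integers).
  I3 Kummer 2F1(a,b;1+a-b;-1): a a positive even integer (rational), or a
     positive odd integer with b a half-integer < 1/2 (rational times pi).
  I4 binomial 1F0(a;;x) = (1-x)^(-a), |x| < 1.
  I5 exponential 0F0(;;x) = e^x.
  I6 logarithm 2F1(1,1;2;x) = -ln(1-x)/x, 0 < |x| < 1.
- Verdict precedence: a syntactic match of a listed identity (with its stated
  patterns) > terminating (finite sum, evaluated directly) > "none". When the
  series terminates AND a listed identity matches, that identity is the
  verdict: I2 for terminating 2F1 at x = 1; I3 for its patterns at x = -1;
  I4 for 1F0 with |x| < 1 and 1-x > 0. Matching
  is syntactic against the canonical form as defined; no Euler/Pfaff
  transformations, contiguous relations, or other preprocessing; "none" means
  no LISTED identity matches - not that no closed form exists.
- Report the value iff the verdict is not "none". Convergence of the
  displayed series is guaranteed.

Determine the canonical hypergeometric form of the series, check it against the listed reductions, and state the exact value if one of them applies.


Structural cue: x = 1 and the lower running product (prefactor -11/9) is a rising factorial.
Step ratio: r(k) = 1 * (k-12) (k-4) / [(k-\frac{1}{2}) (k+1)] - poly over poly, x = 1 from leading terms; C = -\frac{11}{9} at k = 0.

The series (x = 1) is 2F1: upper {-12, -4}, lower {-\frac{1}{2}}, prefactor -\frac{11}{9}. Verdict: Chu-Vandermonde (I2) applies (terminating 2F1 at x = 1 with n = 4, b = -12, c = -\frac{1}{2}). Exact value: 36685.


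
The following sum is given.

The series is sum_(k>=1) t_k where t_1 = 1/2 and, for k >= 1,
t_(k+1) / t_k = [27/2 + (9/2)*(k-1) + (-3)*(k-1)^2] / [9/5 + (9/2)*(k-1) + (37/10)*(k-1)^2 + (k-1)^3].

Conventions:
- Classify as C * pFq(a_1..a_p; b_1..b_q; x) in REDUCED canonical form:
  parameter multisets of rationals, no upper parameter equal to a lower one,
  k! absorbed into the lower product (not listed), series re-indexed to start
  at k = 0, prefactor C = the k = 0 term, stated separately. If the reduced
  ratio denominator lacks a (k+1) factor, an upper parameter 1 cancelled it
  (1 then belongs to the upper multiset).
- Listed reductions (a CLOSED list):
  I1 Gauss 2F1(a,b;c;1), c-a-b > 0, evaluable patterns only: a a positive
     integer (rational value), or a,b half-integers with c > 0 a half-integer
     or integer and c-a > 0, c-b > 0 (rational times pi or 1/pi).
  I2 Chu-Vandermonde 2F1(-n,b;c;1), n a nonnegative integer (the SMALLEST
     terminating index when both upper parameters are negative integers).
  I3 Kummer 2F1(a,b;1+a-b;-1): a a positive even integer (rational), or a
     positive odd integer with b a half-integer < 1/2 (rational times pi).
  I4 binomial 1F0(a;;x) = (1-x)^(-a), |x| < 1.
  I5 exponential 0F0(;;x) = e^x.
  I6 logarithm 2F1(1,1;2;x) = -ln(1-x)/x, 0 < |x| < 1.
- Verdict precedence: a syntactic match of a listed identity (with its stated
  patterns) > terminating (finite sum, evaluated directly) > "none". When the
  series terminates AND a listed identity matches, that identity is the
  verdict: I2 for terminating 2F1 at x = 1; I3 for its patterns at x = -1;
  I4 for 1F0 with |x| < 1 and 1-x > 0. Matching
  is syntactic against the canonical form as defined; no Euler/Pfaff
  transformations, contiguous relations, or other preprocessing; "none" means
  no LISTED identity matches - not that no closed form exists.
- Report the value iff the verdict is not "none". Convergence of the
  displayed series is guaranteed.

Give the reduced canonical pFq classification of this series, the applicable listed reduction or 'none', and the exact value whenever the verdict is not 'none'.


With C = 1/2: the canonical form is 1F1(-3; 6/5; -3). Verdict: terminating. (-3)_k vanishes past k = 3, leaving a 4-term sum, computed directly. Hence: 7717/704.

Key observation: t_0 being 1/2, the ratio is unreduced: k + 3/2 divides both sides (C = 1/2, x = -3).
Adjacent-term ratio: r(k) = (-3) * (k-3) / [(k+6/5) (k+1)] - rational; roots negated = parameters, x = (-3), C = 1/2.


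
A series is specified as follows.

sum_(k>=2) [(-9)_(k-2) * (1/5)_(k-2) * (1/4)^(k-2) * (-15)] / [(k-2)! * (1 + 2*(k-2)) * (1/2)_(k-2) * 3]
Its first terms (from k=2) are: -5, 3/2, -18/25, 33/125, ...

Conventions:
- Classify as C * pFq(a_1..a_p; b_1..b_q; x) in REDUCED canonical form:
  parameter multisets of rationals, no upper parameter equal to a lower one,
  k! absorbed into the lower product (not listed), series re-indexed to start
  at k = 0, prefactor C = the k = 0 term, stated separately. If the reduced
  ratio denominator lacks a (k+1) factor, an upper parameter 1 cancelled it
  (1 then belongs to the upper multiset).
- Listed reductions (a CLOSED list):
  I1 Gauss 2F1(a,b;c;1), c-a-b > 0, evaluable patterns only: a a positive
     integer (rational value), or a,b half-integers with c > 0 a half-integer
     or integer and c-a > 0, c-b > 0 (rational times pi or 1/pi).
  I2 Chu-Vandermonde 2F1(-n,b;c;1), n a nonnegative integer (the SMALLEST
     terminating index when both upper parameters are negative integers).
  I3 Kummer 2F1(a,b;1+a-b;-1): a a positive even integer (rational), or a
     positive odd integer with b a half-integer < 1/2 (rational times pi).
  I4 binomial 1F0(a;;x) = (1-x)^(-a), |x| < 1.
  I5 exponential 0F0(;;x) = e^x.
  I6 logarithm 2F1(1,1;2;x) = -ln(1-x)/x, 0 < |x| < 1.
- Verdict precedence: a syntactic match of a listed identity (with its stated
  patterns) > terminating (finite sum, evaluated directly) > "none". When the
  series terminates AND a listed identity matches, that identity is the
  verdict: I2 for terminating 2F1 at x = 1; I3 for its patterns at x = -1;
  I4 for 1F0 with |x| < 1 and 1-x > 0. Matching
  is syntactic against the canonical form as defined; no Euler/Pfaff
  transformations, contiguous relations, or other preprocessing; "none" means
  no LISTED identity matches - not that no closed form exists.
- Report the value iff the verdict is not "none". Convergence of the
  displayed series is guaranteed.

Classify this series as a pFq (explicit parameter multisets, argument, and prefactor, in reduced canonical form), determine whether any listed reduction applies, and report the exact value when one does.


Key observation: t_0 being -5, the constant factors (C = -5) combine into one prefactor.
Consecutive-term ratio: r(k) = (1/4) * (k-9) (k+1/5) / [(k+3/2) (k+1)] - rational in k, leading ratio (1/4); with t_0 = -5, classification follows.

Prefactor -5, argument 1/4: 2F1 with upper {-9, 1/5} over lower {3/2}. Verdict: terminating. (-9)_k vanishes past k = 9, leaving a 10-term sum, computed directly. Sum: -12663244907/3154296875.


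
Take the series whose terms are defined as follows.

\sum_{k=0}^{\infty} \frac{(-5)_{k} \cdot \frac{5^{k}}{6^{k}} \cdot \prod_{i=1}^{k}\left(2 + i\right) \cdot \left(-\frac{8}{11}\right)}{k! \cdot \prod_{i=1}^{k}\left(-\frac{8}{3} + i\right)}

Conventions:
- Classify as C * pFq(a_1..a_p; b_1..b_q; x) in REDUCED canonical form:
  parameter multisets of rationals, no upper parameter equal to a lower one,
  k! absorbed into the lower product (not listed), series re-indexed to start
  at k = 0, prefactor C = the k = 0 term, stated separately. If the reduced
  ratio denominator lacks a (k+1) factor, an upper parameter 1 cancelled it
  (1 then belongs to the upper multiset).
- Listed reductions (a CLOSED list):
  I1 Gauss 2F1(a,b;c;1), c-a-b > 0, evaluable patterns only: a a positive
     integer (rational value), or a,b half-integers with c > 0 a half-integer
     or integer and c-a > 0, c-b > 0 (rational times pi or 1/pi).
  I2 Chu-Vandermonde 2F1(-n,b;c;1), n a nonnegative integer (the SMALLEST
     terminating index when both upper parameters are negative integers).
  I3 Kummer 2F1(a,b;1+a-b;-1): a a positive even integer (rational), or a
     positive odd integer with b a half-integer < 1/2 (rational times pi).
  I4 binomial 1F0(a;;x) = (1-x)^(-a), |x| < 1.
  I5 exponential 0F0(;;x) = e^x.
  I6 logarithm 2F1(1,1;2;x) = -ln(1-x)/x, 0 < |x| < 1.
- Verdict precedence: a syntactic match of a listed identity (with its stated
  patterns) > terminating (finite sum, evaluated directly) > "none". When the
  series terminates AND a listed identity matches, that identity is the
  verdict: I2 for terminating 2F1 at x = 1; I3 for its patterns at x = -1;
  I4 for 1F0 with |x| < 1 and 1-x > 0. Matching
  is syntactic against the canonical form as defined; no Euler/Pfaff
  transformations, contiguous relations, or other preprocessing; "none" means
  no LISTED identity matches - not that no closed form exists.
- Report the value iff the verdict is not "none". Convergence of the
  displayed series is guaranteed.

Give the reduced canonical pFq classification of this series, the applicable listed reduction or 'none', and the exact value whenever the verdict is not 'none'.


Classification (C = -\frac{8}{11}): 2F1 with upper {-5, 3}, lower {-\frac{5}{3}}, argument x = \frac{5}{6}. Verdict: terminating - no listed pattern fits, but -5 in the upper list cuts the series at k = 5; direct evaluation. Value: -\frac{797}{44}.

Structural cue: with t_0 = -\frac{8}{11}, the lower running product (prefactor -8/11) is a rising factorial.
Adjacent-term ratio: r(k) = \frac{5}{6} * (k-5) (k+3) / [(k-\frac{5}{3}) (k+1)] ; factor over Q: parameters, x = \frac{5}{6}, and C = -\frac{8}{11}.


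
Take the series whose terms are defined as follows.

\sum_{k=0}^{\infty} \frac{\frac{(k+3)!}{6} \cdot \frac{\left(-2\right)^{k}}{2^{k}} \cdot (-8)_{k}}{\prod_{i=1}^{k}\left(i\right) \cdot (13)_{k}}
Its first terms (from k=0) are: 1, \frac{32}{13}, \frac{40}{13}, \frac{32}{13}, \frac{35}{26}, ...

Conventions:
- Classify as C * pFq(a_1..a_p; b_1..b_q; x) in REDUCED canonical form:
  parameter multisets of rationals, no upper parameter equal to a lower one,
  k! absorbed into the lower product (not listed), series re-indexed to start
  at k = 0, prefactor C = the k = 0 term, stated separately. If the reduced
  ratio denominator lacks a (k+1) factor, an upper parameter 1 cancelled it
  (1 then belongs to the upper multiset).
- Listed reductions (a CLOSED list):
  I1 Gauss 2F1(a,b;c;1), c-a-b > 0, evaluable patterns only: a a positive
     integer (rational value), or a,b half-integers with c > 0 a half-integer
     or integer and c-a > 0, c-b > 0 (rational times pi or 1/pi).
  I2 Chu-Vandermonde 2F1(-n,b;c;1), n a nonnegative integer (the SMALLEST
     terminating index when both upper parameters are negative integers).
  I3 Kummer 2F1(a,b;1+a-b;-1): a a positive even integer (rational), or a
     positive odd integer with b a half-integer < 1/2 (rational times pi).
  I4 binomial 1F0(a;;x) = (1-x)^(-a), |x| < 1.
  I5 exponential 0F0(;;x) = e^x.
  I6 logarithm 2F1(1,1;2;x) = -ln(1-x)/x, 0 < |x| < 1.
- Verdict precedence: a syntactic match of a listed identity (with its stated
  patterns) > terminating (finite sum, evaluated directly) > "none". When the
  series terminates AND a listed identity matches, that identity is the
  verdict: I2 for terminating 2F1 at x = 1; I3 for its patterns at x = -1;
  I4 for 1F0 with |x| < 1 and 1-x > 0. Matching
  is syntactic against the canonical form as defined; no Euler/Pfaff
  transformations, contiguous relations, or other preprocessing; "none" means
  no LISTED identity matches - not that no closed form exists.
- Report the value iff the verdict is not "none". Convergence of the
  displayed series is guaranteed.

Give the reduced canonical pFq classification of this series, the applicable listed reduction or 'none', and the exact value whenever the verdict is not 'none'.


Prefactor 1, argument -1: 2F1 with upper {-8, 4} over lower {13}. Verdict: the Kummer evaluation I3 matches (x = -1; c = 13 equals 1+a-b for upper {-8, 4}: listed pattern). Value: 11.

The tell: x = -1 and the two k-th powers (prefactor 1) combine into one argument.
Consecutive-term ratio: r(k) = -1 * (k-8) (k+4) / [(k+13) (k+1)] - rational; roots negated = parameters, x = -1, C = 1.


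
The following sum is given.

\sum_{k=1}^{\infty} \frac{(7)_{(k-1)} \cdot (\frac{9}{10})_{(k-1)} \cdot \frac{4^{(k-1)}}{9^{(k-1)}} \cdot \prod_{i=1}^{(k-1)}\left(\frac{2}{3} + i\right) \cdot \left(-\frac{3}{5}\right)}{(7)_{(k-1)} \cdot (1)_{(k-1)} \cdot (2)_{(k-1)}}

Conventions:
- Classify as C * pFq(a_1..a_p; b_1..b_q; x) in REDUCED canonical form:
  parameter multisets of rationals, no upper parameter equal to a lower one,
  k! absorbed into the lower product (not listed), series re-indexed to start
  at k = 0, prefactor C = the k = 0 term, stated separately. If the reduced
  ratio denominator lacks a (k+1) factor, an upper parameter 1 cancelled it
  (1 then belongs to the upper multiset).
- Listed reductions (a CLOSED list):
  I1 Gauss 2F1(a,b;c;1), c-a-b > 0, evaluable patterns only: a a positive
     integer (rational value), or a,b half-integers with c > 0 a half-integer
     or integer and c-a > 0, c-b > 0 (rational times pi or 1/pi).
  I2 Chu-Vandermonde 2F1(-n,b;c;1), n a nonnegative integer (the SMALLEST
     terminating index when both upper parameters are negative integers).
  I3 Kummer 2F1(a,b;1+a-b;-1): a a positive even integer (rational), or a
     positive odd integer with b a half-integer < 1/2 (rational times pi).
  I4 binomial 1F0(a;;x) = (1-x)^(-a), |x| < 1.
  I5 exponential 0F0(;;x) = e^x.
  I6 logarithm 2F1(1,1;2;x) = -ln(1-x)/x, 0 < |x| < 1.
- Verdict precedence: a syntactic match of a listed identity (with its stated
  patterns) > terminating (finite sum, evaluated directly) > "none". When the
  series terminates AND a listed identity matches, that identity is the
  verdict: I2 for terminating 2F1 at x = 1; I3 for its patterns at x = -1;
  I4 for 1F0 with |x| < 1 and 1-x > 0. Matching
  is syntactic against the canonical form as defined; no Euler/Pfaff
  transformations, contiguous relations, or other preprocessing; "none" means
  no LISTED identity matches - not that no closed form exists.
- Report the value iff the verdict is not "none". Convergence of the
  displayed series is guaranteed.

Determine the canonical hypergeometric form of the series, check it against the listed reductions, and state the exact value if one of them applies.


With C = -\frac{3}{5}: the canonical form is 2F1(\frac{9}{10}, \frac{5}{3}; 2; \frac{4}{9}). Verdict: none - this 2F1 at x = \frac{4}{9} matches no listed pattern, and upper {\frac{9}{10}, \frac{5}{3}} holds no stopper.

Key observation: t_0 being -\frac{3}{5}, the parameter 7 appears in both the upper and lower lists and cancels.
Adjacent-term ratio: r(k) = \frac{4}{9} * (k+\frac{9}{10}) (k+\frac{5}{3}) / [(k+2) (k+1)] - poly over poly, x = \frac{4}{9} from leading terms; C = -\frac{3}{5} at k = 0.


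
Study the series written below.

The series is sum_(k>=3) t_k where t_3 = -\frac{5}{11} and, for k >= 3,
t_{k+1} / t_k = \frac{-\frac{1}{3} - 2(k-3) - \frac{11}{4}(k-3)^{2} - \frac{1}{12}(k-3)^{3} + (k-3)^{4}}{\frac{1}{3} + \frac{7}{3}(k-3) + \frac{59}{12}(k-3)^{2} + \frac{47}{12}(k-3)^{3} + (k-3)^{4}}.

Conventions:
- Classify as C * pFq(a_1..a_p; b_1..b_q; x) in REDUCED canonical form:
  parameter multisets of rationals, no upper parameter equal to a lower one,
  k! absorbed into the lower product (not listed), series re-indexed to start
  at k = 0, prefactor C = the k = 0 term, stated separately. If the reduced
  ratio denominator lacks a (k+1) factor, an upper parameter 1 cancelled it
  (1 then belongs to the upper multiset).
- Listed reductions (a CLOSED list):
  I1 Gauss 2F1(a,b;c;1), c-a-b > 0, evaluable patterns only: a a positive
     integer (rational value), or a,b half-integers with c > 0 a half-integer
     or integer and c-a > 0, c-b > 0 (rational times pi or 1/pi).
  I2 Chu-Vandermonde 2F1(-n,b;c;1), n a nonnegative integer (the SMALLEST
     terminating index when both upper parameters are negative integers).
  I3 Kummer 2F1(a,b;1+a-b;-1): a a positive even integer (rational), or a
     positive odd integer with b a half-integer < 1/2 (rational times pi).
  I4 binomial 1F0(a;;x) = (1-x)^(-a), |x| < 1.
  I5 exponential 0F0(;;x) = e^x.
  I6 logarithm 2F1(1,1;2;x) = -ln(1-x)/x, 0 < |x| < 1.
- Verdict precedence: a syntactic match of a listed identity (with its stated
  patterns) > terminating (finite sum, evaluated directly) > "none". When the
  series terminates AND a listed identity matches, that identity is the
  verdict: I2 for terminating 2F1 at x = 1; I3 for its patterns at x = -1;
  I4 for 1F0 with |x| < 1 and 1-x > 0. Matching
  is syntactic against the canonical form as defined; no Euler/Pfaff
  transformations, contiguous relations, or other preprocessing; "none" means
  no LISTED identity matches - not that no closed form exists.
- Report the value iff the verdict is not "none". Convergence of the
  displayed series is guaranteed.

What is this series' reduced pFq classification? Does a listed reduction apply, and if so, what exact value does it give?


Canonical form: C = -\frac{5}{11} times 2F1 with upper {-2, 1}, lower {2}, x = 1. Verdict: Chu-Vandermonde (I2) matches (terminating 2F1 at x = 1 with n = 2, b = 1, c = 2). Sum: -\frac{5}{33}.

Key observation: from the first term -\frac{5}{11}: cancel k + 2/3 from the displayed ratio first; then prefactor -5/11.
Term ratio: r(k) = 1 * (k-2) (k+1) / [(k+2) (k+1)] ; factor over Q: parameters, x = 1, and C = -\frac{5}{11}.


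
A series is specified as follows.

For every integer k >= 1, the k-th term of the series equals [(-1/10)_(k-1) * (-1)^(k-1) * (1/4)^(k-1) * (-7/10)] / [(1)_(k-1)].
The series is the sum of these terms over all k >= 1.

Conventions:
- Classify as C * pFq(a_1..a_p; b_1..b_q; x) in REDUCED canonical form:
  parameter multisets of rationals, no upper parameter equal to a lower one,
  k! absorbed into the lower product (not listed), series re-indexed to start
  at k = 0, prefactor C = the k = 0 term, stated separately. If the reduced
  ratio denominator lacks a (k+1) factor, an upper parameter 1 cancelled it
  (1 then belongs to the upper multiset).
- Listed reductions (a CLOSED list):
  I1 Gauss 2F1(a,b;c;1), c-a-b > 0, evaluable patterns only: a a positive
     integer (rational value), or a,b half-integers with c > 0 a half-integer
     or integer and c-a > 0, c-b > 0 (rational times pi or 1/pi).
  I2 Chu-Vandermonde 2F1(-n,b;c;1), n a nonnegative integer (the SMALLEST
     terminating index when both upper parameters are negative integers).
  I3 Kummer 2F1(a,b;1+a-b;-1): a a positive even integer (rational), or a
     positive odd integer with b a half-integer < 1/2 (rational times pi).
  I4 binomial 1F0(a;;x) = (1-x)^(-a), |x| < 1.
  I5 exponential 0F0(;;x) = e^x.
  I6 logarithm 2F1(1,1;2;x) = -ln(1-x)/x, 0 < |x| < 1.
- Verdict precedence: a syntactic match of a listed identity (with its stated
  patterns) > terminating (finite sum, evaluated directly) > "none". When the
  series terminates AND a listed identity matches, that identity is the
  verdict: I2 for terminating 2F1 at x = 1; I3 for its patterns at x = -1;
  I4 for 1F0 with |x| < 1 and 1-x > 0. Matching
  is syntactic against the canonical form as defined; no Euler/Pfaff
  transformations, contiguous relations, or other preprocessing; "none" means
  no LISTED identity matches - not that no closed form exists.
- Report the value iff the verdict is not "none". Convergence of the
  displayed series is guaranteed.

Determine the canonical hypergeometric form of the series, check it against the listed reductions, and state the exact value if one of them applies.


The series (x = -1/4) is 1F0: upper {-1/10}, lower {-}, prefactor -7/10. Verdict: the I4 binomial reduction fires (the 1F0 binomial series: exponent 1/10, x = -1/4). Exact value: (-7/10) * (5/4)^(1/10).

The tell: with t_0 = -7/10, (1)_k (C = -7/10) is k! itself.
Adjacent-term ratio: r(k) = (-1/4) * (k-1/10) / [(k+1)] - poly over poly, x = (-1/4) from leading terms; C = -7/10 at k = 0.


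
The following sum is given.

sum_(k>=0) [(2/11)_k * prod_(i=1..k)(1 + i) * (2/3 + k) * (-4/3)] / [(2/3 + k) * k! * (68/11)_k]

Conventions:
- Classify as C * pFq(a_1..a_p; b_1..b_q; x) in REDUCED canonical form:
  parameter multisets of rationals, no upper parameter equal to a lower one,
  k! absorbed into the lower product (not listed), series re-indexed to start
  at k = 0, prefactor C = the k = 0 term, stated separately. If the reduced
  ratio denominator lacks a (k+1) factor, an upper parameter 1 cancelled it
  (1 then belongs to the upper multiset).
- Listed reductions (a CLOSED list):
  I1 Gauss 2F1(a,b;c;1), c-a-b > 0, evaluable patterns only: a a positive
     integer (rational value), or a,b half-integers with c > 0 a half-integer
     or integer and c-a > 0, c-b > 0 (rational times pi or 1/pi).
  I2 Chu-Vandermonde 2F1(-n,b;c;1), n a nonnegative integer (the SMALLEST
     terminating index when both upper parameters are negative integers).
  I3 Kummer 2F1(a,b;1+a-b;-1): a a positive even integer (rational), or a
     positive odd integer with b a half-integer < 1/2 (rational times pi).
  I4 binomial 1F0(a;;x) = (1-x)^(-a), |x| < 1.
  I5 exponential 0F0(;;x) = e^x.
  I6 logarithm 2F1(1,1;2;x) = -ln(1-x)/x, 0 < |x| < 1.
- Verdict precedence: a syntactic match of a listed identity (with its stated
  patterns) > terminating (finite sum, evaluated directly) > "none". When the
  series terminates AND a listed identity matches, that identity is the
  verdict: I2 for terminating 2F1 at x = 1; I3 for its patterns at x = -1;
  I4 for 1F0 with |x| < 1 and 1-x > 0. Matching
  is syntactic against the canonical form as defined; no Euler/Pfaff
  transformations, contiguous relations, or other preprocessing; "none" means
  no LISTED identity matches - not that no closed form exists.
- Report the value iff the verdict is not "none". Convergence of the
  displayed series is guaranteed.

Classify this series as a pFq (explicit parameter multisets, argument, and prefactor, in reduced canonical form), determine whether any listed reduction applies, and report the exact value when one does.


At argument 1: a 2F1 with upper {2/11, 2}, lower {68/11}, scaled by C = -4/3. Verdict: Gauss's theorem (I1) matches (x = 1: the Gamma ratio telescopes since c-a-b = 4 > 0 and a = 2 in Z>0). Exact value: -874/605.

The tell: t_0 being -4/3, striking the common factor k + 2/3 reduces the term (prefactor -4/3).
Term ratio: r(k) = 1 * (k+2/11) (k+2) / [(k+68/11) (k+1)] - rational in k. x = 1; t_0 = -4/3; negate the roots.


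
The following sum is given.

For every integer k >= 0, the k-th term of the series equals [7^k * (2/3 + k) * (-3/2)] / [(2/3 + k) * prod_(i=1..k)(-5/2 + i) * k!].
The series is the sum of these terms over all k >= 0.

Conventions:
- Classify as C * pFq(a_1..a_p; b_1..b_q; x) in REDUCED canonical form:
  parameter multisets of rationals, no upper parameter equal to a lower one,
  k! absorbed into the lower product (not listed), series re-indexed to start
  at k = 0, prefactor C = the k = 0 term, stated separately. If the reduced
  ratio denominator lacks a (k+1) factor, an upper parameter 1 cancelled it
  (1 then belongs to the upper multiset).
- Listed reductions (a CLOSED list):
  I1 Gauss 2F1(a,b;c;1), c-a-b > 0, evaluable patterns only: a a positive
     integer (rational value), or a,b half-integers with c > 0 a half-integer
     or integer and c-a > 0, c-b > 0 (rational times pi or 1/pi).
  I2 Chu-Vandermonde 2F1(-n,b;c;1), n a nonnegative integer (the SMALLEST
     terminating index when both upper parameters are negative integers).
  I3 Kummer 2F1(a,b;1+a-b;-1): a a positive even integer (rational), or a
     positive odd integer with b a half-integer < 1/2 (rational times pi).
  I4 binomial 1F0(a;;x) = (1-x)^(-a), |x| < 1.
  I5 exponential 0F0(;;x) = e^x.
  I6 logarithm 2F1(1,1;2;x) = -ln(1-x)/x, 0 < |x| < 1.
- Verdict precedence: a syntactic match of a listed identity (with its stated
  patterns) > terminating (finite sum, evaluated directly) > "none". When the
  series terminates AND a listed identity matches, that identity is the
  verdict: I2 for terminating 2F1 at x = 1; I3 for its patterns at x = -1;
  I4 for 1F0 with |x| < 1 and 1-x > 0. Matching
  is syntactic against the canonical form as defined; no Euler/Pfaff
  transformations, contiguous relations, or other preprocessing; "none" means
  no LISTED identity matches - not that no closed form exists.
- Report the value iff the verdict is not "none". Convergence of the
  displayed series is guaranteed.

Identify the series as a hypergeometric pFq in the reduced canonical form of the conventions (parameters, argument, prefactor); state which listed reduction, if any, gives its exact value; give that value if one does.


Prefactor -3/2, argument 7: 0F1 with upper {-} over lower {-3/2}. Verdict: none - at argument 7 the multisets {-} ; {-3/2} match no listed identity.

The tell: from the first term -3/2: the factor k + 2/3 cancels (top and bottom), leaving C = -3/2.
Term ratio: r(k) = 7 * 1 / [(k-3/2) (k+1)] - rational; roots negated = parameters, x = 7, C = -3/2.


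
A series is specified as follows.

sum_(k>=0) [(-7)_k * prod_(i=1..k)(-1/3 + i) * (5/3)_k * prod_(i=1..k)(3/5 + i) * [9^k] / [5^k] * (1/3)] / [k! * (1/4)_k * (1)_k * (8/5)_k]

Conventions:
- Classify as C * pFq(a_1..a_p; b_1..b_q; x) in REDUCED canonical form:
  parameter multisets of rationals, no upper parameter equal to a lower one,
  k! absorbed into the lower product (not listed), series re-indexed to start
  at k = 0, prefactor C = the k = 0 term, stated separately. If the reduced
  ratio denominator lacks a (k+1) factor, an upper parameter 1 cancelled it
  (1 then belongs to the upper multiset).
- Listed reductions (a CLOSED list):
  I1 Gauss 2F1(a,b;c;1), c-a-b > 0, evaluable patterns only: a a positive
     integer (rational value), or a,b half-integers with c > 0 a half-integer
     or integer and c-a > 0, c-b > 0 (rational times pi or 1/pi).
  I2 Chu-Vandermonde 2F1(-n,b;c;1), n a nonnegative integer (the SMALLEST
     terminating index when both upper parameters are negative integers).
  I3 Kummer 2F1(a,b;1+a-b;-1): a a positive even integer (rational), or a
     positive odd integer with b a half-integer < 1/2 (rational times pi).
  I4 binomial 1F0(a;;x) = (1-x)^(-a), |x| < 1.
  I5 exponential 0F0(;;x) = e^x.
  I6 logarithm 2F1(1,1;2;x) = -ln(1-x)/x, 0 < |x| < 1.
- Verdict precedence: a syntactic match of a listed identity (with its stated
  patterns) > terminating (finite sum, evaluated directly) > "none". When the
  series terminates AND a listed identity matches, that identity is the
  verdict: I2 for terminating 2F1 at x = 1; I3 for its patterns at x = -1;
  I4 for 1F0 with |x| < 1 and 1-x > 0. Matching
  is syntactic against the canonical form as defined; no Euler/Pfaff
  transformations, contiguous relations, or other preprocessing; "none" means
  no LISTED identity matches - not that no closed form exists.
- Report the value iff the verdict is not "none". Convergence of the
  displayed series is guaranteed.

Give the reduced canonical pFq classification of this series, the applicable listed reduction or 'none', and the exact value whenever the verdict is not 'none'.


First insight: t_0 being 1/3, the parameter 8/5 appears in both the upper and lower lists and cancels.
Adjacent-term ratio: r(k) = (9/5) * (k-7) (k+2/3) (k+5/3) / [(k+1/4) (k+1) (k+1)] - rational in k. x = (9/5); t_0 = 1/3; negate the roots.

Classification (C = 1/3): 3F2 with upper {-7, 2/3, 5/3}, lower {1/4, 1}, argument x = 9/5. Verdict: terminating - upper parameter -7 makes this a finite sum (last index 7), evaluated exactly. Exact value: -242274001/56953125.


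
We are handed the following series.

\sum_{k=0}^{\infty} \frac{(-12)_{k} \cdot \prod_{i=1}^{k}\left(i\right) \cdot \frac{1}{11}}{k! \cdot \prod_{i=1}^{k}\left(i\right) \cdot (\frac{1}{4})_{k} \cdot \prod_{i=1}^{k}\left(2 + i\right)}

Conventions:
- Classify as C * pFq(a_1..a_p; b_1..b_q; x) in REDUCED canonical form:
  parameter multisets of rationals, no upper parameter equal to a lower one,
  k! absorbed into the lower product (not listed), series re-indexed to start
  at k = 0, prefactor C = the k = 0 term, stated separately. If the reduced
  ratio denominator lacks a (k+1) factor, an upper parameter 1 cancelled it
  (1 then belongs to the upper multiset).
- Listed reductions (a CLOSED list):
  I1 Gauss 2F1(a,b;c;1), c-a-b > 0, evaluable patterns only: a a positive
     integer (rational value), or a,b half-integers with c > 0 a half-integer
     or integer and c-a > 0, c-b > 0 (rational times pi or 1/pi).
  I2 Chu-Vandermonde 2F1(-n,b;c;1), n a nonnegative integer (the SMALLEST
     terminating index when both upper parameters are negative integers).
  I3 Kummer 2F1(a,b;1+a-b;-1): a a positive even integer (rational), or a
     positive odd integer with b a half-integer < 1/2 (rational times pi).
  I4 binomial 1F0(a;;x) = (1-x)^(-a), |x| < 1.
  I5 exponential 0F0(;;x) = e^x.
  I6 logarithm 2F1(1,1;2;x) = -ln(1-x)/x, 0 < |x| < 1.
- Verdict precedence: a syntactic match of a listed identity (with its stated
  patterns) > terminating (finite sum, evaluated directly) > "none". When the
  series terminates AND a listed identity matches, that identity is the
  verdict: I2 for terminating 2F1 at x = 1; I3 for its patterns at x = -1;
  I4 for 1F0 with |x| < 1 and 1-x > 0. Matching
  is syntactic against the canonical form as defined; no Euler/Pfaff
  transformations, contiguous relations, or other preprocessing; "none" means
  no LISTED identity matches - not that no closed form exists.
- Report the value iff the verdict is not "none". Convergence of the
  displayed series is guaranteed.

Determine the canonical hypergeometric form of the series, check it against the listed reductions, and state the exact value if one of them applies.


At argument 1: a 1F2 with upper {-12}, lower {\frac{1}{4}, 3}, scaled by C = \frac{1}{11}. Verdict: terminating - upper parameter -12 makes this a finite sum (last index 12), evaluated exactly. Exact value: -\frac{29686351624629950884091}{159714816971913938109375}.

First insight: with t_0 = \frac{1}{11}, the lower running product (C = 1/11) is a rising factorial.
Term ratio: r(k) = 1 * (k-12) / [(k+\frac{1}{4}) (k+3) (k+1)] - rational; roots negated = parameters, x = 1, C = \frac{1}{11}.
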